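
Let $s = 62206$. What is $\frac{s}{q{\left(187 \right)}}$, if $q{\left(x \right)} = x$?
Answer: $\frac{62206}{187} \approx 332.65$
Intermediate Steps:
$\frac{s}{q{\left(187 \right)}} = \frac{62206}{187}$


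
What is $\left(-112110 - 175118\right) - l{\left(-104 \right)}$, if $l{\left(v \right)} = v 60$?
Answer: $-280988$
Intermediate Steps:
$l{\left(v \right)} = 60 v$
$\left(-112110 - 175118\right) - l{\left(-104 \right)} = \left(-112110 - 175118\right) - 60 \left(-104\right) = \left(-112110 - 175118\right) - -6240 = -287228 + 6240 = -280988$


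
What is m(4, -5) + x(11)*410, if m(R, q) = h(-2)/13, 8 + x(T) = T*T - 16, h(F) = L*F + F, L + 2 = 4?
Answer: 517004/13 ≈ 39770.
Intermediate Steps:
L = 2 (L = -2 + 4 = 2)
h(F) = 3*F (h(F) = 2*F + F = 3*F)
x(T) = -24 + T**2 (x(T) = -8 + (T*T - 16) = -8 + (T**2 - 16) = -8 + (-16 + T**2) = -24 + T**2)
m(R, q) = -6/13 (m(R, q) = (3*(-2))/13 = -6*1/13 = -6/13)
m(4, -5) + x(11)*410 = -6/13 + (-24 + 11**2)*410 = -6/13 + (-24 + 121)*410 = -6/13 + 97*410 = -6/13 + 39770 = 517004/13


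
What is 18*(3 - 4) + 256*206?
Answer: 52718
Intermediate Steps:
18*(3 - 4) + 256*206 = 18*(-1) + 52736 = -18 + 52736 = 52718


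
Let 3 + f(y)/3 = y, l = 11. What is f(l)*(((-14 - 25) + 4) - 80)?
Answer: -2760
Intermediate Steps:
f(y) = -9 + 3*y
f(l)*(((-14 - 25) + 4) - 80) = (-9 + 3*11)*(((-14 - 25) + 4) - 80) = (-9 + 33)*((-39 + 4) - 80) = 24*(-35 - 80) = 24*(-115) = -2760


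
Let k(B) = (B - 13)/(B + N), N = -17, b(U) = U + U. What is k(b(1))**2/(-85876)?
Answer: -121/19322100 ≈ -6.2623e-6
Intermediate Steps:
b(U) = 2*U
k(B) = (-13 + B)/(-17 + B) (k(B) = (B - 13)/(B - 17) = (-13 + B)/(-17 + B))
k(b(1))**2/(-85876) = ((-13 + 2*1)/(-17 + 2*1))**2/(-85876) = ((-13 + 2)/(-17 + 2))**2*(-1/85876) = (-11/(-15))**2*(-1/85876) = (-1/15*(-11))**2*(-1/85876) = (11/15)**2*(-1/85876) = (121/225)*(-1/85876) = -121/19322100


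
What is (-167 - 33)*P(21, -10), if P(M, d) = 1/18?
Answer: -100/9 ≈ -11.111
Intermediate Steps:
P(M, d) = 1/18
(-167 - 33)*P(21, -10) = (-167 - 33)*(1/18) = -200*1/18 = -100/9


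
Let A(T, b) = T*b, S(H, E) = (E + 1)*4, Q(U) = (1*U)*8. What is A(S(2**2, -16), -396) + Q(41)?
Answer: 24088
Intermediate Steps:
Q(U) = 8*U (Q(U) = U*8 = 8*U)
S(H, E) = 4 + 4*E (S(H, E) = (1 + E)*4 = 4 + 4*E)
A(S(2**2, -16), -396) + Q(41) = (4 + 4*(-16))*(-396) + 8*41 = (4 - 64)*(-396) + 328 = -60*(-396) + 328 = 23760 + 328 = 24088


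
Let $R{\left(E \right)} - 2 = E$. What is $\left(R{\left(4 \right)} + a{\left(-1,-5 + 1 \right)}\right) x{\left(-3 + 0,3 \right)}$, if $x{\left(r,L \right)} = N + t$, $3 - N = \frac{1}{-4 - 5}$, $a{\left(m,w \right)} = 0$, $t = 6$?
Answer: $\frac{164}{3} \approx 54.667$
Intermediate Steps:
$R{\left(E \right)} = 2 + E$
$N = \frac{28}{9}$ ($N = 3 - \frac{1}{-4 - 5} = 3 - \frac{1}{-9} = 3 - - \frac{1}{9} = 3 + \frac{1}{9} = \frac{28}{9} \approx 3.1111$)
$x{\left(r,L \right)} = \frac{82}{9}$ ($x{\left(r,L \right)} = \frac{28}{9} + 6 = \frac{82}{9}$)
$\left(R{\left(4 \right)} + a{\left(-1,-5 + 1 \right)}\right) x{\left(-3 + 0,3 \right)} = \left(\left(2 + 4\right) + 0\right) \frac{82}{9} = \left(6 + 0\right) \frac{82}{9} = 6 \cdot \frac{82}{9} = \frac{164}{3}$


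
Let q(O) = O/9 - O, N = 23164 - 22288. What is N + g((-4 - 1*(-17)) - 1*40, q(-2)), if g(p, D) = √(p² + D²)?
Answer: 876 + √59305/9 ≈ 903.06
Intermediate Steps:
N = 876
q(O) = -8*O/9 (q(O) = O*(⅑) - O = O/9 - O = -8*O/9)
g(p, D) = √(D² + p²)
N + g((-4 - 1*(-17)) - 1*40, q(-2)) = 876 + √((-8/9*(-2))² + ((-4 - 1*(-17)) - 1*40)²) = 876 + √((16/9)² + ((-4 + 17) - 40)²) = 876 + √(256/81 + (13 - 40)²) = 876 + √(256/81 + (-27)²) = 876 + √(256/81 + 729) = 876 + √(59305/81) = 876 + √59305/9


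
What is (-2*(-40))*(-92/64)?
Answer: -115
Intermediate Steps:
(-2*(-40))*(-92/64) = 80*(-92*1/64) = 80*(-23/16) = -115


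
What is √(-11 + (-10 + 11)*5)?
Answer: I*√6 ≈ 2.4495*I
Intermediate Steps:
√(-11 + (-10 + 11)*5) = √(-11 + 1*5) = √(-11 + 5) = √(-6) = I*√6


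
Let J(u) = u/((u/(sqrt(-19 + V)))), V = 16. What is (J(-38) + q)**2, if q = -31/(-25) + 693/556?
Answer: 614832721/193210000 + 34561*I*sqrt(3)/6950 ≈ 3.1822 + 8.6132*I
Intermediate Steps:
q = 34561/13900 (q = -31*(-1/25) + 693*(1/556) = 31/25 + 693/556 = 34561/13900 ≈ 2.4864)
J(u) = I*sqrt(3) (J(u) = u/((u/(sqrt(-19 + 16)))) = u/((u/(sqrt(-3)))) = u/((u/((I*sqrt(3))))) = u/((u*(-I*sqrt(3)/3))) = u/((-I*u*sqrt(3)/3)) = u*(I*sqrt(3)/u) = I*sqrt(3))
(J(-38) + q)**2 = (I*sqrt(3) + 34561/13900)**2 = (34561/13900 + I*sqrt(3))**2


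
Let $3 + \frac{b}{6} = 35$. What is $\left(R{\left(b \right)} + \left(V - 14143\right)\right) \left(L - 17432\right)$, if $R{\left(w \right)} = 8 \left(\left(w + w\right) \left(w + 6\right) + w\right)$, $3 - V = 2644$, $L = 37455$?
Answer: $11873799184$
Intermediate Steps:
$b = 192$ ($b = -18 + 6 \cdot 35 = -18 + 210 = 192$)
$V = -2641$ ($V = 3 - 2644 = -2641$)
$R{\left(w \right)} = 8 w + 16 w \left(6 + w\right)$ ($R{\left(w \right)} = 8 \left(2 w \left(6 + w\right) + w\right) = 8 \left(w + 2 w \left(6 + w\right)\right) = 8 w + 16 w \left(6 + w\right)$)
$\left(R{\left(b \right)} + \left(V - 14143\right)\right) \left(L - 17432\right) = \left(8 \cdot 192 \left(13 + 2 \cdot 192\right) - 16784\right) \left(37455 - 17432\right) = \left(8 \cdot 192 \left(13 + 384\right) - 16784\right) 20023 = \left(8 \cdot 192 \cdot 397 - 16784\right) 20023 = \left(609792 - 16784\right) 20023 = 593008 \cdot 20023 = 11873799184$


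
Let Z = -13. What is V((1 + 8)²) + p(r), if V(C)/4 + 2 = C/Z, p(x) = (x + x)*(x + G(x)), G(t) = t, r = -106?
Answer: 583844/13 ≈ 44911.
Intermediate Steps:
p(x) = 4*x² (p(x) = (x + x)*(x + x) = (2*x)*(2*x) = 4*x²)
V(C) = -8 - 4*C/13 (V(C) = -8 + 4*(C/(-13)) = -8 + 4*(C*(-1/13)) = -8 + 4*(-C/13) = -8 - 4*C/13)
V((1 + 8)²) + p(r) = (-8 - 4*(1 + 8)²/13) + 4*(-106)² = (-8 - 4/13*9²) + 4*11236 = (-8 - 4/13*81) + 44944 = (-8 - 324/13) + 44944 = -428/13 + 44944 = 583844/13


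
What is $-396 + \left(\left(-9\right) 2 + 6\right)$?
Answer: $-408$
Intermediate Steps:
$-396 + \left(\left(-9\right) 2 + 6\right) = -396 + \left(-18 + 6\right) = -396 - 12 = -408$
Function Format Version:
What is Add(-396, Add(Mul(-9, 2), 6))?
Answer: -408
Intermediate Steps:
Add(-396, Add(Mul(-9, 2), 6)) = Add(-396, Add(-18, 6)) = Add(-396, -12) = -408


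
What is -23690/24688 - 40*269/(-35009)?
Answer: -281860165/432151096 ≈ -0.65223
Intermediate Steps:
-23690/24688 - 40*269/(-35009) = -23690*1/24688 - 10760*(-1/35009) = -11845/12344 + 10760/35009 = -281860165/432151096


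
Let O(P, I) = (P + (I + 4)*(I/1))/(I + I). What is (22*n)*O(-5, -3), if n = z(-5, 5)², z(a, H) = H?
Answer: 2200/3 ≈ 733.33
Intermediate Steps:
O(P, I) = (P + I*(4 + I))/(2*I) (O(P, I) = (P + (4 + I)*(I*1))/((2*I)) = (P + (4 + I)*I)*(1/(2*I)) = (P + I*(4 + I))*(1/(2*I)) = (P + I*(4 + I))/(2*I))
n = 25 (n = 5² = 25)
(22*n)*O(-5, -3) = (22*25)*((½)*(-5 - 3*(4 - 3))/(-3)) = 550*((½)*(-⅓)*(-5 - 3*1)) = 550*((½)*(-⅓)*(-5 - 3)) = 550*((½)*(-⅓)*(-8)) = 550*(4/3) = 2200/3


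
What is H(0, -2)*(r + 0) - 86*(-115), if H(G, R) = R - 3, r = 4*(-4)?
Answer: 9970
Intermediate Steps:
r = -16
H(G, R) = -3 + R
H(0, -2)*(r + 0) - 86*(-115) = (-3 - 2)*(-16 + 0) - 86*(-115) = -5*(-16) + 9890 = 80 + 9890 = 9970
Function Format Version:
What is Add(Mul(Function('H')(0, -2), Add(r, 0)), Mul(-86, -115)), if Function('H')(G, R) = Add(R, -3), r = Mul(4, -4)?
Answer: 9970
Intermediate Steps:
r = -16
Function('H')(G, R) = Add(-3, R)
Add(Mul(Function('H')(0, -2), Add(r, 0)), Mul(-86, -115)) = Add(Mul(Add(-3, -2), Add(-16, 0)), Mul(-86, -115)) = Add(Mul(-5, -16), 9890) = Add(80, 9890) = 9970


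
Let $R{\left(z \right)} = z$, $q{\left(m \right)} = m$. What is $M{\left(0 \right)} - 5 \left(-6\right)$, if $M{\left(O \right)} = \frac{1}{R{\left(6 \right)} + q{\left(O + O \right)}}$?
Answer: $\frac{181}{6} \approx 30.167$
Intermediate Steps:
$M{\left(O \right)} = \frac{1}{6 + 2 O}$ ($M{\left(O \right)} = \frac{1}{6 + \left(O + O\right)} = \frac{1}{6 + 2 O}$)
$M{\left(0 \right)} - 5 \left(-6\right) = \frac{1}{2 \left(3 + 0\right)} - 5 \left(-6\right) = \frac{1}{2 \cdot 3} - -30 = \frac{1}{2} \cdot \frac{1}{3} + 30 = \frac{1}{6} + 30 = \frac{181}{6}$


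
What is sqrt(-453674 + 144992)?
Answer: 3*I*sqrt(34298) ≈ 555.59*I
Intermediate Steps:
sqrt(-453674 + 144992) = sqrt(-308682) = 3*I*sqrt(34298)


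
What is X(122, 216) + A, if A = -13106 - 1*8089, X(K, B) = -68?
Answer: -21263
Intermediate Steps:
A = -21195 (A = -13106 - 8089 = -21195)
X(122, 216) + A = -68 - 21195 = -21263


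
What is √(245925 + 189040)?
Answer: √434965 ≈ 659.52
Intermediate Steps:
√(245925 + 189040) = √434965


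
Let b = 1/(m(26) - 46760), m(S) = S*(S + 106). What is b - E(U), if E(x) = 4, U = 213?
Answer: -173313/43328 ≈ -4.0000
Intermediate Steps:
m(S) = S*(106 + S)
b = -1/43328 (b = 1/(26*(106 + 26) - 46760) = 1/(26*132 - 46760) = 1/(3432 - 46760) = 1/(-43328) = -1/43328 ≈ -2.3080e-5)
b - E(U) = -1/43328 - 1*4 = -1/43328 - 4 = -173313/43328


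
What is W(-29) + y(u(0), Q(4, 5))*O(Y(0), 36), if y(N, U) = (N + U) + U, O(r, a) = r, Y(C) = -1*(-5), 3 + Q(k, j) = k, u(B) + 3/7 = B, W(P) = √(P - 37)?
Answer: 55/7 + I*√66 ≈ 7.8571 + 8.124*I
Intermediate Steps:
W(P) = √(-37 + P)
u(B) = -3/7 + B
Q(k, j) = -3 + k
Y(C) = 5
y(N, U) = N + 2*U
W(-29) + y(u(0), Q(4, 5))*O(Y(0), 36) = √(-37 - 29) + ((-3/7 + 0) + 2*(-3 + 4))*5 = √(-66) + (-3/7 + 2*1)*5 = I*√66 + (-3/7 + 2)*5 = I*√66 + (11/7)*5 = I*√66 + 55/7 = 55/7 + I*√66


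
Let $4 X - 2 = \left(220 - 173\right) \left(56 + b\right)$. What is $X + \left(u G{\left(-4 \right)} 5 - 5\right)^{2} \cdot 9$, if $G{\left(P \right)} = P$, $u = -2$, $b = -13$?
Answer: $\frac{46123}{4} \approx 11531.0$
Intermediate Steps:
$X = \frac{2023}{4}$ ($X = \frac{1}{2} + \frac{\left(220 - 173\right) \left(56 - 13\right)}{4} = \frac{1}{2} + \frac{47 \cdot 43}{4} = \frac{1}{2} + \frac{1}{4} \cdot 2021 = \frac{1}{2} + \frac{2021}{4} = \frac{2023}{4} \approx 505.75$)
$X + \left(u G{\left(-4 \right)} 5 - 5\right)^{2} \cdot 9 = \frac{2023}{4} + \left(\left(-2\right) \left(-4\right) 5 - 5\right)^{2} \cdot 9 = \frac{2023}{4} + \left(8 \cdot 5 - 5\right)^{2} \cdot 9 = \frac{2023}{4} + \left(40 - 5\right)^{2} \cdot 9 = \frac{2023}{4} + 35^{2} \cdot 9 = \frac{2023}{4} + 1225 \cdot 9 = \frac{2023}{4} + 11025 = \frac{46123}{4}$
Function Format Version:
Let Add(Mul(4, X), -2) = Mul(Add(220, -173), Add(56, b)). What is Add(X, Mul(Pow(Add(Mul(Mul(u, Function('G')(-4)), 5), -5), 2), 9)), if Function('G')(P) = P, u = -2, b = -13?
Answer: Rational(46123, 4) ≈ 11531.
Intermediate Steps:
X = Rational(2023, 4) (X = Add(Rational(1, 2), Mul(Rational(1, 4), Mul(Add(220, -173), Add(56, -13)))) = Add(Rational(1, 2), Mul(Rational(1, 4), Mul(47, 43))) = Add(Rational(1, 2), Mul(Rational(1, 4), 2021)) = Add(Rational(1, 2), Rational(2021, 4)) = Rational(2023, 4) ≈ 505.75)
Add(X, Mul(Pow(Add(Mul(Mul(u, Function('G')(-4)), 5), -5), 2), 9)) = Add(Rational(2023, 4), Mul(Pow(Add(Mul(Mul(-2, -4), 5), -5), 2), 9)) = Add(Rational(2023, 4), Mul(Pow(Add(Mul(8, 5), -5), 2), 9)) = Add(Rational(2023, 4), Mul(Pow(Add(40, -5), 2), 9)) = Add(Rational(2023, 4), Mul(Pow(35, 2), 9)) = Add(Rational(2023, 4), Mul(1225, 9)) = Add(Rational(2023, 4), 11025) = Rational(46123, 4)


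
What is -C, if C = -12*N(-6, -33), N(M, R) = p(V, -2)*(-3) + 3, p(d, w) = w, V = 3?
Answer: 108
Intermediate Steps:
N(M, R) = 9 (N(M, R) = -2*(-3) + 3 = 6 + 3 = 9)
C = -108 (C = -12*9 = -108)
-C = -1*(-108) = 108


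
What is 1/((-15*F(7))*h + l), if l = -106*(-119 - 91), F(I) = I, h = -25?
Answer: 1/24885 ≈ 4.0185e-5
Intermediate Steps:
l = 22260 (l = -106*(-210) = 22260)
1/((-15*F(7))*h + l) = 1/(-15*7*(-25) + 22260) = 1/(-105*(-25) + 22260) = 1/(2625 + 22260) = 1/24885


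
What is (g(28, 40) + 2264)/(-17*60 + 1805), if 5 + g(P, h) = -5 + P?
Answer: 2282/785 ≈ 2.9070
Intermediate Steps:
g(P, h) = -10 + P (g(P, h) = -5 + (-5 + P) = -10 + P)
(g(28, 40) + 2264)/(-17*60 + 1805) = ((-10 + 28) + 2264)/(-17*60 + 1805) = (18 + 2264)/(-1020 + 1805) = 2282/785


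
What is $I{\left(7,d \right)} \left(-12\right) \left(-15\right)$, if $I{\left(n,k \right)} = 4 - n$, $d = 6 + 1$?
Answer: $-540$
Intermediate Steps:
$d = 7$
$I{\left(7,d \right)} \left(-12\right) \left(-15\right) = \left(4 - 7\right) \left(-12\right) \left(-15\right) = \left(-3\right) \left(-12\right) \left(-15\right) = 36 \left(-15\right) = -540$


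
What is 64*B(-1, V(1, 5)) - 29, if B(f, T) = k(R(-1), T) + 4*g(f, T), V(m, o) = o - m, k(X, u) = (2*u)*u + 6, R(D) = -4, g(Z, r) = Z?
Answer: 2147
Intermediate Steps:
k(X, u) = 6 + 2*u**2 (k(X, u) = 2*u**2 + 6 = 6 + 2*u**2)
B(f, T) = 6 + 2*T**2 + 4*f (B(f, T) = (6 + 2*T**2) + 4*f = 6 + 2*T**2 + 4*f)
64*B(-1, V(1, 5)) - 29 = 64*(6 + 2*(5 - 1*1)**2 + 4*(-1)) - 29 = 64*(6 + 2*(5 - 1)**2 - 4) - 29 = 64*(6 + 2*4**2 - 4) - 29 = 64*(6 + 2*16 - 4) - 29 = 64*(6 + 32 - 4) - 29 = 64*34 - 29 = 2176 - 29 = 2147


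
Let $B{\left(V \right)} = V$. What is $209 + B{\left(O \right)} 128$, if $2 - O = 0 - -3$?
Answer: $81$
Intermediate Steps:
$O = -1$ ($O = 2 - \left(0 - -3\right) = 2 - \left(0 + 3\right) = 2 - 3 = -1$)
$209 + B{\left(O \right)} 128 = 209 - 128 = 81$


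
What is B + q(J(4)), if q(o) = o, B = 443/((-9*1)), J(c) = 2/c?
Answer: -877/18 ≈ -48.722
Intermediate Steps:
B = -443/9 (B = 443/(-9) = 443*(-1/9) = -443/9 ≈ -49.222)
B + q(J(4)) = -443/9 + 2/4 = -443/9 + 2*(1/4) = -443/9 + 1/2 = -877/18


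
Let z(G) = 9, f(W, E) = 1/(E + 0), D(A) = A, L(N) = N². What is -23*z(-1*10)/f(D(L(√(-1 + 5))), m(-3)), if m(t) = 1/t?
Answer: 69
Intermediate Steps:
m(t) = 1/t
f(W, E) = 1/E
-23*z(-1*10)/f(D(L(√(-1 + 5))), m(-3)) = -207/(1/(1/(-3))) = -207/(1/(-⅓)) = -207/(-3) = -207*(-1)/3 = -23*(-3) = 69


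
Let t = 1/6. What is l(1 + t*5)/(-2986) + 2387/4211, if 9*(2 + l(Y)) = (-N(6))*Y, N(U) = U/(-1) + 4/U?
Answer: 288822878/509248863 ≈ 0.56715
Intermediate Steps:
N(U) = -U + 4/U (N(U) = U*(-1) + 4/U = -U + 4/U)
t = 1/6 ≈ 0.16667
l(Y) = -2 + 16*Y/27 (l(Y) = -2 + ((-(-1*6 + 4/6))*Y)/9 = -2 + ((-(-6 + 4*(1/6)))*Y)/9 = -2 + ((-(-6 + 2/3))*Y)/9 = -2 + ((-1*(-16/3))*Y)/9 = -2 + (16*Y/3)/9 = -2 + 16*Y/27)
l(1 + t*5)/(-2986) + 2387/4211 = (-2 + 16*(1 + (1/6)*5)/27)/(-2986) + 2387/4211 = (-2 + 16*(1 + 5/6)/27)*(-1/2986) + 2387*(1/4211) = (-2 + (16/27)*(11/6))*(-1/2986) + 2387/4211 = (-2 + 88/81)*(-1/2986) + 2387/4211 = -74/81*(-1/2986) + 2387/4211 = 37/120933 + 2387/4211 = 288822878/509248863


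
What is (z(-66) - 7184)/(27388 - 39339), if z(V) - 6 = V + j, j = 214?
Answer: 10/17 ≈ 0.58823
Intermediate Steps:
z(V) = 220 + V (z(V) = 6 + (V + 214) = 6 + (214 + V) = 220 + V)
(z(-66) - 7184)/(27388 - 39339) = ((220 - 66) - 7184)/(27388 - 39339) = (154 - 7184)/(-11951) = -7030*(-1/11951) = 10/17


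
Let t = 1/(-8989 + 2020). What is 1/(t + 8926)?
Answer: 6969/62205293 ≈ 0.00011203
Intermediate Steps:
t = -1/6969 (t = 1/(-6969) = -1/6969 ≈ -0.00014349)
1/(t + 8926) = 1/(-1/6969 + 8926) = 1/(62205293/6969) = 6969/62205293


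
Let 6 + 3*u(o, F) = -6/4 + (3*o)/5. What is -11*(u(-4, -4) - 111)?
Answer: 12573/10 ≈ 1257.3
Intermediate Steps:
u(o, F) = -5/2 + o/5 (u(o, F) = -2 + (-6/4 + (3*o)/5)/3 = -2 + (-6*¼ + (3*o)*(⅕))/3 = -2 + (-3/2 + 3*o/5)/3 = -2 + (-½ + o/5) = -5/2 + o/5)
-11*(u(-4, -4) - 111) = -11*((-5/2 + (⅕)*(-4)) - 111) = -11*((-5/2 - ⅘) - 111) = -11*(-33/10 - 111) = -11*(-1143/10) = 12573/10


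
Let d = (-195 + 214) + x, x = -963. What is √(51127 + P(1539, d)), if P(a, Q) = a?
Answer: √52666 ≈ 229.49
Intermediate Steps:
d = -944 (d = (-195 + 214) - 963 = 19 - 963 = -944)
√(51127 + P(1539, d)) = √(51127 + 1539) = √52666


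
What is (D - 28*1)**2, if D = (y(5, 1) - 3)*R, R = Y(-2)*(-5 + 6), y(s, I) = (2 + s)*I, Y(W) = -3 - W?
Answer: 1024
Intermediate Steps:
y(s, I) = I*(2 + s)
R = -1 (R = (-3 - 1*(-2))*(-5 + 6) = (-3 + 2)*1 = -1*1 = -1)
D = -4 (D = (1*(2 + 5) - 3)*(-1) = (1*7 - 3)*(-1) = (7 - 3)*(-1) = 4*(-1) = -4)
(D - 28*1)**2 = (-4 - 28*1)**2 = (-4 - 28)**2 = (-32)**2 = 1024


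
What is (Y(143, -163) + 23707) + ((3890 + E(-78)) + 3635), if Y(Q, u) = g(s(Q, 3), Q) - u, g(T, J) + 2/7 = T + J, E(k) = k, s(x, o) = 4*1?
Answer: 220246/7 ≈ 31464.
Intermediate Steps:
s(x, o) = 4
g(T, J) = -2/7 + J + T (g(T, J) = -2/7 + (T + J) = -2/7 + (J + T) = -2/7 + J + T)
Y(Q, u) = 26/7 + Q - u (Y(Q, u) = (-2/7 + Q + 4) - u = (26/7 + Q) - u = 26/7 + Q - u)
(Y(143, -163) + 23707) + ((3890 + E(-78)) + 3635) = ((26/7 + 143 - 1*(-163)) + 23707) + ((3890 - 78) + 3635) = ((26/7 + 143 + 163) + 23707) + (3812 + 3635) = (2168/7 + 23707) + 7447 = 168117/7 + 7447 = 220246/7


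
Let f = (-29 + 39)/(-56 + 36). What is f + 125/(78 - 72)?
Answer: 61/3 ≈ 20.333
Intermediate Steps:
f = -1/2 (f = 10/(-20) = 10*(-1/20) = -1/2 ≈ -0.50000)
f + 125/(78 - 72) = -1/2 + 125/(78 - 72) = -1/2 + 125/6 = 61/3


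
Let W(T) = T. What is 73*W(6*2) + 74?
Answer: 950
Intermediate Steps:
73*W(6*2) + 74 = 73*(6*2) + 74 = 73*12 + 74 = 876 + 74 = 950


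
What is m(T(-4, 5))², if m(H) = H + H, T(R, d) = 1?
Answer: 4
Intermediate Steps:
m(H) = 2*H
m(T(-4, 5))² = (2*1)² = 2² = 4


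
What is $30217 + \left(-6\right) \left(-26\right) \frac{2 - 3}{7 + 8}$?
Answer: $\frac{151033}{5} \approx 30207.0$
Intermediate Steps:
$30217 + \left(-6\right) \left(-26\right) \frac{2 - 3}{7 + 8} = 30217 + 156 \left(- \frac{1}{15}\right) = 30217 - \frac{52}{5} = \frac{151033}{5}$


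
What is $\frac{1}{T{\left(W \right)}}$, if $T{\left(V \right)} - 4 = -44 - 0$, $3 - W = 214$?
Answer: $- \frac{1}{40} \approx -0.025$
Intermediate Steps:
$W = -211$ ($W = 3 - 214 = -211$)
$T{\left(V \right)} = -40$ ($T{\left(V \right)} = 4 - 44 = -40$)
$\frac{1}{T{\left(W \right)}} = \frac{1}{-40} = - \frac{1}{40}$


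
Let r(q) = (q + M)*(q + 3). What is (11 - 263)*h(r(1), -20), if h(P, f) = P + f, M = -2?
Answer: 6048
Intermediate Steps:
r(q) = (-2 + q)*(3 + q) (r(q) = (q - 2)*(q + 3) = (-2 + q)*(3 + q))
(11 - 263)*h(r(1), -20) = (11 - 263)*((-6 + 1 + 1²) - 20) = -252*((-6 + 1 + 1) - 20) = -252*(-4 - 20) = -252*(-24) = 6048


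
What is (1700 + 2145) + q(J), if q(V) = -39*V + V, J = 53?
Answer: 1831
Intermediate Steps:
q(V) = -38*V
(1700 + 2145) + q(J) = (1700 + 2145) - 38*53 = 3845 - 2014 = 1831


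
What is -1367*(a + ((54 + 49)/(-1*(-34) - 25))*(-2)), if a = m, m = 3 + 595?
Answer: -7075592/9 ≈ -7.8618e+5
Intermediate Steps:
m = 598
a = 598
-1367*(a + ((54 + 49)/(-1*(-34) - 25))*(-2)) = -1367*(598 + ((54 + 49)/(-1*(-34) - 25))*(-2)) = -1367*(598 + (103/(34 - 25))*(-2)) = -1367*(598 + (103/9)*(-2)) = -1367*(598 - 206/9) = -1367*5176/9 = -7075592/9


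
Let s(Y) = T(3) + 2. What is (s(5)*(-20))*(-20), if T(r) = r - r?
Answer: 800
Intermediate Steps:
T(r) = 0
s(Y) = 2 (s(Y) = 0 + 2 = 2)
(s(5)*(-20))*(-20) = (2*(-20))*(-20) = -40*(-20) = 800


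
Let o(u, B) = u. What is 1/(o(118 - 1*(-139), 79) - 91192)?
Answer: -1/90935 ≈ -1.0997e-5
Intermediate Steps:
1/(o(118 - 1*(-139), 79) - 91192) = 1/((118 - 1*(-139)) - 91192) = 1/((118 + 139) - 91192) = 1/(257 - 91192) = 1/(-90935) = -1/90935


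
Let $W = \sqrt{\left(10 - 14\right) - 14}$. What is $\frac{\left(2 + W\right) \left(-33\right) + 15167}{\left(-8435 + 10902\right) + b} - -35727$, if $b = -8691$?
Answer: $\frac{222349747}{6224} + \frac{99 i \sqrt{2}}{6224} \approx 35725.0 + 0.022495 i$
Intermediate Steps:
$W = 3 i \sqrt{2}$ ($W = \sqrt{-4 - 14} = \sqrt{-18} = 3 i \sqrt{2} \approx 4.2426 i$)
$\frac{\left(2 + W\right) \left(-33\right) + 15167}{\left(-8435 + 10902\right) + b} - -35727 = \frac{\left(2 + 3 i \sqrt{2}\right) \left(-33\right) + 15167}{\left(-8435 + 10902\right) - 8691} - -35727 = \frac{\left(-66 - 99 i \sqrt{2}\right) + 15167}{2467 - 8691} + 35727 = \frac{15101 - 99 i \sqrt{2}}{-6224} + 35727 = \left(15101 - 99 i \sqrt{2}\right) \left(- \frac{1}{6224}\right) + 35727 = \left(- \frac{15101}{6224} + \frac{99 i \sqrt{2}}{6224}\right) + 35727 = \frac{222349747}{6224} + \frac{99 i \sqrt{2}}{6224}$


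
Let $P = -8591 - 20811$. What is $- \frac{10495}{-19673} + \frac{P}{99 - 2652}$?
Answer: $\frac{605219281}{50225169} \approx 12.05$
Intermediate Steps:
$P = -29402$
$- \frac{10495}{-19673} + \frac{P}{99 - 2652} = - \frac{10495}{-19673} - \frac{29402}{99 - 2652} = \left(-10495\right) \left(- \frac{1}{19673}\right) - \frac{29402}{99 - 2652} = \frac{10495}{19673} - \frac{29402}{-2553} = \frac{10495}{19673} - - \frac{29402}{2553} = \frac{10495}{19673} + \frac{29402}{2553} = \frac{605219281}{50225169}$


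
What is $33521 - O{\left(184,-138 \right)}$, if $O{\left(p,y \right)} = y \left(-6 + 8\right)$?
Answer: $33797$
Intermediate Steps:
$O{\left(p,y \right)} = 2 y$ ($O{\left(p,y \right)} = y 2 = 2 y$)
$33521 - O{\left(184,-138 \right)} = 33521 - 2 \left(-138\right) = 33521 - -276 = 33521 + 276 = 33797$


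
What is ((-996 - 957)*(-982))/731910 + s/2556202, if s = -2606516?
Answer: 731834471/457211585 ≈ 1.6006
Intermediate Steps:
((-996 - 957)*(-982))/731910 + s/2556202 = ((-996 - 957)*(-982))/731910 - 2606516/2556202 = -1953*(-982)*(1/731910) - 2606516*1/2556202 = 1917846*(1/731910) - 118478/116191 = 10311/3935 - 118478/116191 = 731834471/457211585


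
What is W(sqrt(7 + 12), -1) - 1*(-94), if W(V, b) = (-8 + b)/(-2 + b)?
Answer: 97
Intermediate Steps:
W(V, b) = (-8 + b)/(-2 + b)
W(sqrt(7 + 12), -1) - 1*(-94) = (-8 - 1)/(-2 - 1) - 1*(-94) = -9/(-3) + 94 = -1/3*(-9) + 94 = 3 + 94 = 97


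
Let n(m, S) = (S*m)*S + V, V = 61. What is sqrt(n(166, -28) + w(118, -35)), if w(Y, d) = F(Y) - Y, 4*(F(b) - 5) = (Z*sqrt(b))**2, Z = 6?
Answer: sqrt(131154) ≈ 362.15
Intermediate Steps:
F(b) = 5 + 9*b (F(b) = 5 + (6*sqrt(b))**2/4 = 5 + (36*b)/4 = 5 + 9*b)
w(Y, d) = 5 + 8*Y (w(Y, d) = (5 + 9*Y) - Y = 5 + 8*Y)
n(m, S) = 61 + m*S**2 (n(m, S) = (S*m)*S + 61 = m*S**2 + 61 = 61 + m*S**2)
sqrt(n(166, -28) + w(118, -35)) = sqrt((61 + 166*(-28)**2) + (5 + 8*118)) = sqrt((61 + 166*784) + (5 + 944)) = sqrt((61 + 130144) + 949) = sqrt(130205 + 949) = sqrt(131154)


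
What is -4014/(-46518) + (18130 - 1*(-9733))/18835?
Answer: 228622454/146027755 ≈ 1.5656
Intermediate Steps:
-4014/(-46518) + (18130 - 1*(-9733))/18835 = -4014*(-1/46518) + (18130 + 9733)*(1/18835) = 669/7753 + 27863*(1/18835) = 669/7753 + 27863/18835 = 228622454/146027755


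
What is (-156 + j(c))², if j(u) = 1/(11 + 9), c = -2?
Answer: 9728161/400 ≈ 24320.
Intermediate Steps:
j(u) = 1/20
(-156 + j(c))² = (-156 + 1/20)² = (-3119/20)² = 9728161/400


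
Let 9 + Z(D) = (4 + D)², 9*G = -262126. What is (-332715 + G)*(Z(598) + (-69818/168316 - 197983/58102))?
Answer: -131150709818896424797/1000175751 ≈ -1.3113e+11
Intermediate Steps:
G = -262126/9 (G = (⅑)*(-262126) = -262126/9 ≈ -29125.)
Z(D) = -9 + (4 + D)²
(-332715 + G)*(Z(598) + (-69818/168316 - 197983/58102)) = (-332715 - 262126/9)*((-9 + (4 + 598)²) + (-69818/168316 - 197983/58102)) = -3256561*((-9 + 602²) + (-69818*1/168316 - 197983*1/58102))/9 = -3256561*((-9 + 362404) + (-34909/84158 - 197983/58102))/9 = -3256561*(362395 - 4672534008/1222437029)/9 = -3256561/9*443000394590447/1222437029 = -131150709818896424797/1000175751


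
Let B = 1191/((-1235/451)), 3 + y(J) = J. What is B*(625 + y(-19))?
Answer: -323896023/1235 ≈ -2.6226e+5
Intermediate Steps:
y(J) = -3 + J
B = -537141/1235 (B = 1191/((-1235*1/451)) = 1191/(-1235/451) = 1191*(-451/1235) = -537141/1235 ≈ -434.93)
B*(625 + y(-19)) = -537141*(625 + (-3 - 19))/1235 = -537141*(625 - 22)/1235 = -537141/1235*603 = -323896023/1235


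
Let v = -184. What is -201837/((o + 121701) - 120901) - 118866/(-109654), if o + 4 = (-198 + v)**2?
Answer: -2346107439/8044217440 ≈ -0.29165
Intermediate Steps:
o = 145920 (o = -4 + (-198 - 184)**2 = -4 + (-382)**2 = -4 + 145924 = 145920)
-201837/((o + 121701) - 120901) - 118866/(-109654) = -201837/((145920 + 121701) - 120901) - 118866/(-109654) = -201837/(267621 - 120901) - 118866*(-1/109654) = -201837/146720 + 59433/54827 = -2346107439/8044217440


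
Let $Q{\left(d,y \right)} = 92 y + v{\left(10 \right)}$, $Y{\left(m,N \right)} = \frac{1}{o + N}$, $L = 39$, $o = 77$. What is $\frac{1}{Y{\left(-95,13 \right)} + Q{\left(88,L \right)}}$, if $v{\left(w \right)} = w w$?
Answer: $\frac{90}{331921} \approx 0.00027115$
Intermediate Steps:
$v{\left(w \right)} = w^{2}$
$Y{\left(m,N \right)} = \frac{1}{77 + N}$
$Q{\left(d,y \right)} = 100 + 92 y$ ($Q{\left(d,y \right)} = 92 y + 10^{2} = 92 y + 100 = 100 + 92 y$)
$\frac{1}{Y{\left(-95,13 \right)} + Q{\left(88,L \right)}} = \frac{1}{\frac{1}{77 + 13} + \left(100 + 92 \cdot 39\right)} = \frac{1}{\frac{1}{90} + \left(100 + 3588\right)} = \frac{1}{\frac{1}{90} + 3688} = \frac{1}{\frac{331921}{90}} = \frac{90}{331921}$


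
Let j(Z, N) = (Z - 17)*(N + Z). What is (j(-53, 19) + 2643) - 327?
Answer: 4696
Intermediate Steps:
j(Z, N) = (-17 + Z)*(N + Z)
(j(-53, 19) + 2643) - 327 = (((-53)**2 - 17*19 - 17*(-53) + 19*(-53)) + 2643) - 327 = ((2809 - 323 + 901 - 1007) + 2643) - 327 = (2380 + 2643) - 327 = 5023 - 327 = 4696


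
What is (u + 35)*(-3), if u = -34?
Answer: -3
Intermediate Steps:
(u + 35)*(-3) = (-34 + 35)*(-3) = 1*(-3) = -3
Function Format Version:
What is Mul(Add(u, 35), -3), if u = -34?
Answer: -3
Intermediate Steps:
Mul(Add(u, 35), -3) = Mul(Add(-34, 35), -3) = Mul(1, -3) = -3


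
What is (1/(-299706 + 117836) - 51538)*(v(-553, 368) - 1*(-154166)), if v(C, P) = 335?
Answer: -1448171254640561/181870 ≈ -7.9627e+9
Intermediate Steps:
(1/(-299706 + 117836) - 51538)*(v(-553, 368) - 1*(-154166)) = (1/(-299706 + 117836) - 51538)*(335 - 1*(-154166)) = (1/(-181870) - 51538)*(335 + 154166) = (-1/181870 - 51538)*154501 = -9373216061/181870*154501 = -1448171254640561/181870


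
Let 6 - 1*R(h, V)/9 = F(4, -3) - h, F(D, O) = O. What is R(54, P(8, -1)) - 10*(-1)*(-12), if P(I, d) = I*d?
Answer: 447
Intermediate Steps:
R(h, V) = 81 + 9*h (R(h, V) = 54 - 9*(-3 - h) = 54 + (27 + 9*h) = 81 + 9*h)
R(54, P(8, -1)) - 10*(-1)*(-12) = (81 + 9*54) - 10*(-1)*(-12) = (81 + 486) + 10*(-12) = 567 - 120 = 447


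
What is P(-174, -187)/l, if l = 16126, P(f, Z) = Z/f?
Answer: 17/255084 ≈ 6.6645e-5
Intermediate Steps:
P(-174, -187)/l = -187/(-174)/16126 = -187*(-1/174)*(1/16126) = (187/174)*(1/16126) = 17/255084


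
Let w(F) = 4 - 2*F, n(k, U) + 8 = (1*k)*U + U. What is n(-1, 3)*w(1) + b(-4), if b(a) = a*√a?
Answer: -16 - 8*I ≈ -16.0 - 8.0*I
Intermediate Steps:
n(k, U) = -8 + U + U*k (n(k, U) = -8 + ((1*k)*U + U) = -8 + (k*U + U) = -8 + (U*k + U) = -8 + (U + U*k) = -8 + U + U*k)
b(a) = a^(3/2)
n(-1, 3)*w(1) + b(-4) = (-8 + 3 + 3*(-1))*(4 - 2*1) + (-4)^(3/2) = (-8 + 3 - 3)*(4 - 2) - 8*I = -8*2 - 8*I = -16 - 8*I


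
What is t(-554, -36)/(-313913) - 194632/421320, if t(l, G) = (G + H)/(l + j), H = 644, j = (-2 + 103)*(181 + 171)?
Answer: -781539139873/1691798013505 ≈ -0.46196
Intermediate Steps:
j = 35552 (j = 101*352 = 35552)
t(l, G) = (644 + G)/(35552 + l) (t(l, G) = (G + 644)/(l + 35552) = (644 + G)/(35552 + l))
t(-554, -36)/(-313913) - 194632/421320 = ((644 - 36)/(35552 - 554))/(-313913) - 194632/421320 = (608/34998)*(-1/313913) - 194632*1/421320 = ((1/34998)*608)*(-1/313913) - 24329/52665 = (16/921)*(-1/313913) - 24329/52665 = -16/289113873 - 24329/52665 = -781539139873/1691798013505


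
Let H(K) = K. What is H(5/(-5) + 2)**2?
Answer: 1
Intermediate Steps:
H(5/(-5) + 2)**2 = (5/(-5) + 2)**2 = (-1/5*5 + 2)**2 = (-1 + 2)**2 = 1**2 = 1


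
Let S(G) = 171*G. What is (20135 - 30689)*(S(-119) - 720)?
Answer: 222362226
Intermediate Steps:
(20135 - 30689)*(S(-119) - 720) = (20135 - 30689)*(171*(-119) - 720) = -10554*(-20349 - 720) = -10554*(-21069) = 222362226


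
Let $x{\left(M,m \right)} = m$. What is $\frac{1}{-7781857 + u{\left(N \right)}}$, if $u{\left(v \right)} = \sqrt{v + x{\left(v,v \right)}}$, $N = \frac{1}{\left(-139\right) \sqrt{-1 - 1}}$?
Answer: $- \frac{1}{7781857 - \frac{\sqrt[4]{2} \sqrt{139} \sqrt{i}}{139}} \approx -1.285 \cdot 10^{-7} - 1.1778 \cdot 10^{-15} i$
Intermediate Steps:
$N = \frac{i \sqrt{2}}{278}$ ($N = \frac{1}{\left(-139\right) \sqrt{-2}} = \frac{1}{\left(-139\right) i \sqrt{2}} = \frac{i \sqrt{2}}{278} \approx 0.0050871 i$)
$u{\left(v \right)} = \sqrt{2} \sqrt{v}$ ($u{\left(v \right)} = \sqrt{v + v} = \sqrt{2 v} = \sqrt{2} \sqrt{v}$)
$\frac{1}{-7781857 + u{\left(N \right)}} = \frac{1}{-7781857 + \sqrt{2} \sqrt{\frac{i \sqrt{2}}{278}}} = \frac{1}{-7781857 + \sqrt{2} \frac{2^{\frac{3}{4}} \sqrt{139} \sqrt{i}}{278}} = \frac{1}{-7781857 + \frac{\sqrt[4]{2} \sqrt{139} \sqrt{i}}{139}}$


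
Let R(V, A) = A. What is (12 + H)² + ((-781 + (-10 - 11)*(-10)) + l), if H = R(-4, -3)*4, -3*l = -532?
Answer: -1181/3 ≈ -393.67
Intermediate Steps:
l = 532/3 (l = -⅓*(-532) = 532/3 ≈ 177.33)
H = -12 (H = -3*4 = -12)
(12 + H)² + ((-781 + (-10 - 11)*(-10)) + l) = (12 - 12)² + ((-781 + (-10 - 11)*(-10)) + 532/3) = 0² + ((-781 - 21*(-10)) + 532/3) = 0 + ((-781 + 210) + 532/3) = 0 + (-571 + 532/3) = 0 - 1181/3 = -1181/3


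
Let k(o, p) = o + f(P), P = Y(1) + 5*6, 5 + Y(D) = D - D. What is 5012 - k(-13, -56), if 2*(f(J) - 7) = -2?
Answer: 5019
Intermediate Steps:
Y(D) = -5 (Y(D) = -5 + (D - D) = -5 + 0 = -5)
P = 25 (P = -5 + 5*6 = -5 + 30 = 25)
f(J) = 6 (f(J) = 7 + (½)*(-2) = 7 - 1 = 6)
k(o, p) = 6 + o (k(o, p) = o + 6 = 6 + o)
5012 - k(-13, -56) = 5012 - (6 - 13) = 5012 - 1*(-7) = 5012 + 7 = 5019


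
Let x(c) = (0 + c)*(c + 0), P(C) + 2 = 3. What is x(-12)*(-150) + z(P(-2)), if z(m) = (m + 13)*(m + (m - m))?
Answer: -21586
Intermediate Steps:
P(C) = 1 (P(C) = -2 + 3 = 1)
x(c) = c**2 (x(c) = c*c = c**2)
z(m) = m*(13 + m) (z(m) = (13 + m)*(m + 0) = (13 + m)*m = m*(13 + m))
x(-12)*(-150) + z(P(-2)) = (-12)**2*(-150) + 1*(13 + 1) = 144*(-150) + 1*14 = -21600 + 14 = -21586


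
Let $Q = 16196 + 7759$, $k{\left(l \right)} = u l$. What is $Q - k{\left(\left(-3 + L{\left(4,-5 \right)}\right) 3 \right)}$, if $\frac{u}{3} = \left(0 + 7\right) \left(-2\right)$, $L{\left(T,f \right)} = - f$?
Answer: $24207$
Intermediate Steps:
$u = -42$ ($u = 3 \left(0 + 7\right) \left(-2\right) = 3 \cdot 7 \left(-2\right) = 3 \left(-14\right) = -42$)
$k{\left(l \right)} = - 42 l$
$Q = 23955$
$Q - k{\left(\left(-3 + L{\left(4,-5 \right)}\right) 3 \right)} = 23955 - - 42 \left(-3 - -5\right) 3 = 23955 - - 42 \left(-3 + 5\right) 3 = 23955 - - 42 \cdot 2 \cdot 3 = 23955 - \left(-42\right) 6 = 23955 - -252 = 23955 + 252 = 24207$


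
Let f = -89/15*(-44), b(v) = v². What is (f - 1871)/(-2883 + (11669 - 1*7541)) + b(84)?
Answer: 131746651/18675 ≈ 7054.7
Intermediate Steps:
f = 3916/15 (f = -89*1/15*(-44) = -89/15*(-44) = 3916/15 ≈ 261.07)
(f - 1871)/(-2883 + (11669 - 1*7541)) + b(84) = (3916/15 - 1871)/(-2883 + (11669 - 1*7541)) + 84² = -24149/(15*(-2883 + (11669 - 7541))) + 7056 = -24149/(15*(-2883 + 4128)) + 7056 = -24149/15/1245 + 7056 = -24149/15*1/1245 + 7056 = -24149/18675 + 7056 = 131746651/18675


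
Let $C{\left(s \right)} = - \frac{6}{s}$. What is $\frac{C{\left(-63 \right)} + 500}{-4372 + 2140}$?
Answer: $- \frac{5251}{23436} \approx -0.22406$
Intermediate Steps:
$\frac{C{\left(-63 \right)} + 500}{-4372 + 2140} = \frac{- \frac{6}{-63} + 500}{-4372 + 2140} = \frac{\left(-6\right) \left(- \frac{1}{63}\right) + 500}{-2232} = \left(\frac{2}{21} + 500\right) \left(- \frac{1}{2232}\right) = \frac{10502}{21} \left(- \frac{1}{2232}\right) = - \frac{5251}{23436}$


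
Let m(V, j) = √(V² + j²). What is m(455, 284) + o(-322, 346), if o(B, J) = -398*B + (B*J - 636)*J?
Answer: -38640452 + √287681 ≈ -3.8640e+7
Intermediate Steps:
o(B, J) = -398*B + J*(-636 + B*J) (o(B, J) = -398*B + (-636 + B*J)*J = -398*B + J*(-636 + B*J))
m(455, 284) + o(-322, 346) = √(455² + 284²) + (-636*346 - 398*(-322) - 322*346²) = √(207025 + 80656) + (-220056 + 128156 - 322*119716) = √287681 + (-220056 + 128156 - 38548552) = √287681 - 38640452 = -38640452 + √287681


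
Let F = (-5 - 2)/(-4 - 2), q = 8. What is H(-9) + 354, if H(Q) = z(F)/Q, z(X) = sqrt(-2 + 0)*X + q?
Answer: 3178/9 - 7*I*sqrt(2)/54 ≈ 353.11 - 0.18332*I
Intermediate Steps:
F = 7/6 (F = -7/(-6) = -7*(-1/6) = 7/6 ≈ 1.1667)
z(X) = 8 + I*X*sqrt(2) (z(X) = sqrt(-2 + 0)*X + 8 = sqrt(-2)*X + 8 = (I*sqrt(2))*X + 8 = I*X*sqrt(2) + 8 = 8 + I*X*sqrt(2))
H(Q) = (8 + 7*I*sqrt(2)/6)/Q (H(Q) = (8 + I*(7/6)*sqrt(2))/Q = (8 + 7*I*sqrt(2)/6)/Q)
H(-9) + 354 = (1/6)*(48 + 7*I*sqrt(2))/(-9) + 354 = (1/6)*(-1/9)*(48 + 7*I*sqrt(2)) + 354 = (-8/9 - 7*I*sqrt(2)/54) + 354 = 3178/9 - 7*I*sqrt(2)/54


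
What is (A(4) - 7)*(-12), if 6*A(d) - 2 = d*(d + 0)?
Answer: 48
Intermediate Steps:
A(d) = ⅓ + d²/6 (A(d) = ⅓ + (d*(d + 0))/6 = ⅓ + (d*d)/6 = ⅓ + d²/6)
(A(4) - 7)*(-12) = ((⅓ + (⅙)*4²) - 7)*(-12) = ((⅓ + (⅙)*16) - 7)*(-12) = ((⅓ + 8/3) - 7)*(-12) = (3 - 7)*(-12) = -4*(-12) = 48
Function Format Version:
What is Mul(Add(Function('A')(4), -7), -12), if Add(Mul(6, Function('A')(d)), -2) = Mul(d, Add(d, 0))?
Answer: 48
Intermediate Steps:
Function('A')(d) = Add(Rational(1, 3), Mul(Rational(1, 6), Pow(d, 2))) (Function('A')(d) = Add(Rational(1, 3), Mul(Rational(1, 6), Mul(d, Add(d, 0)))) = Add(Rational(1, 3), Mul(Rational(1, 6), Mul(d, d))) = Add(Rational(1, 3), Mul(Rational(1, 6), Pow(d, 2))))
Mul(Add(Function('A')(4), -7), -12) = Mul(Add(Add(Rational(1, 3), Mul(Rational(1, 6), Pow(4, 2))), -7), -12) = Mul(Add(Add(Rational(1, 3), Mul(Rational(1, 6), 16)), -7), -12) = Mul(Add(Add(Rational(1, 3), Rational(8, 3)), -7), -12) = Mul(Add(3, -7), -12) = Mul(-4, -12) = 48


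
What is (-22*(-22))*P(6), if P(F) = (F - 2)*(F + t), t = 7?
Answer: 25168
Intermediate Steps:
P(F) = (-2 + F)*(7 + F) (P(F) = (F - 2)*(F + 7) = (-2 + F)*(7 + F))
(-22*(-22))*P(6) = (-22*(-22))*(-14 + 6**2 + 5*6) = 484*(-14 + 36 + 30) = 484*52 = 25168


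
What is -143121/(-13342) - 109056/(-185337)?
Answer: 9326880643/824255418 ≈ 11.316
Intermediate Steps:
-143121/(-13342) - 109056/(-185337) = -143121*(-1/13342) - 109056*(-1/185337) = 143121/13342 + 36352/61779 = 9326880643/824255418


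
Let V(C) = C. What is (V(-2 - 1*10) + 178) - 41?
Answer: 125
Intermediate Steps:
(V(-2 - 1*10) + 178) - 41 = ((-2 - 1*10) + 178) - 41 = ((-2 - 10) + 178) - 41 = (-12 + 178) - 41 = 166 - 41 = 125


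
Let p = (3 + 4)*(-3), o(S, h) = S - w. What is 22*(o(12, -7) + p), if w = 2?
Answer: -242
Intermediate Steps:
o(S, h) = -2 + S (o(S, h) = S - 1*2 = S - 2 = -2 + S)
p = -21 (p = 7*(-3) = -21)
22*(o(12, -7) + p) = 22*((-2 + 12) - 21) = 22*(10 - 21) = 22*(-11) = -242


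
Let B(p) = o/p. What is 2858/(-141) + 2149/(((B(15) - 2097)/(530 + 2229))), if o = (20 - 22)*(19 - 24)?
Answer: -2525979455/886749 ≈ -2848.6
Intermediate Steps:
o = 10 (o = -2*(-5) = 10)
B(p) = 10/p
2858/(-141) + 2149/(((B(15) - 2097)/(530 + 2229))) = 2858/(-141) + 2149/(((10/15 - 2097)/(530 + 2229))) = 2858*(-1/141) + 2149/(((10*(1/15) - 2097)/2759)) = -2858/141 + 2149/(((⅔ - 2097)*(1/2759))) = -2858/141 + 2149/((-6289/3*1/2759)) = -2858/141 + 2149/(-6289/8277) = -2858/141 + 2149*(-8277/6289) = -2858/141 - 17787273/6289 = -2525979455/886749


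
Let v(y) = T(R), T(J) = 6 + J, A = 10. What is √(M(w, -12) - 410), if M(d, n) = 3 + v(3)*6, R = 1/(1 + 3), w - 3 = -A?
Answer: I*√1478/2 ≈ 19.222*I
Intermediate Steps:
w = -7 (w = 3 - 1*10 = 3 - 10 = -7)
R = ¼ (R = 1/4 = ¼ ≈ 0.25000)
v(y) = 25/4 (v(y) = 6 + ¼ = 25/4)
M(d, n) = 81/2 (M(d, n) = 3 + (25/4)*6 = 3 + 75/2 = 81/2)
√(M(w, -12) - 410) = √(81/2 - 410) = √(-739/2) = I*√1478/2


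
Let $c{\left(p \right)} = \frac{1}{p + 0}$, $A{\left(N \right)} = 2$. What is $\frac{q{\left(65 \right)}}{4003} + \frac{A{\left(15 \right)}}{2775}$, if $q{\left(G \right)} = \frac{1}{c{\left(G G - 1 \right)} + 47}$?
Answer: $\frac{1601144774}{2205324653925} \approx 0.00072604$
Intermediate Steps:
$c{\left(p \right)} = \frac{1}{p}$
$q{\left(G \right)} = \frac{1}{47 + \frac{1}{-1 + G^{2}}}$ ($q{\left(G \right)} = \frac{1}{\frac{1}{G G - 1} + 47} = \frac{1}{\frac{1}{G^{2} - 1} + 47} = \frac{1}{\frac{1}{-1 + G^{2}} + 47} = \frac{1}{47 + \frac{1}{-1 + G^{2}}}$)
$\frac{q{\left(65 \right)}}{4003} + \frac{A{\left(15 \right)}}{2775} = \frac{\frac{1}{-46 + 47 \cdot 65^{2}} \left(-1 + 65^{2}\right)}{4003} + \frac{2}{2775} = \frac{-1 + 4225}{-46 + 47 \cdot 4225} \cdot \frac{1}{4003} + 2 \cdot \frac{1}{2775} = \frac{1}{-46 + 198575} \cdot 4224 \cdot \frac{1}{4003} + \frac{2}{2775} = \frac{1}{198529} \cdot 4224 \cdot \frac{1}{4003} + \frac{2}{2775} = \frac{4224}{198529} \cdot \frac{1}{4003} + \frac{2}{2775} = \frac{4224}{794711587} + \frac{2}{2775} = \frac{1601144774}{2205324653925}$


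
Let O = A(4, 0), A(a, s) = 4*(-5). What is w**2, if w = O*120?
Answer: 5760000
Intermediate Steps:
A(a, s) = -20
O = -20
w = -2400 (w = -20*120 = -2400)
w**2 = (-2400)**2 = 5760000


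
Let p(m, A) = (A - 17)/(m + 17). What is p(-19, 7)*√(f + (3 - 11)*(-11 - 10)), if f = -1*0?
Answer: 10*√42 ≈ 64.807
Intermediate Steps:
p(m, A) = (-17 + A)/(17 + m)
f = 0
p(-19, 7)*√(f + (3 - 11)*(-11 - 10)) = ((-17 + 7)/(17 - 19))*√(0 + (3 - 11)*(-11 - 10)) = (-10/(-2))*√(0 - 8*(-21)) = (-½*(-10))*√(0 + 168) = 5*√168 = 5*(2*√42) = 10*√42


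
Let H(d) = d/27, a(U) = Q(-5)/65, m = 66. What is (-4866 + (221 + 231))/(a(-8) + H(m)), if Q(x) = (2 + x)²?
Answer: -2582190/1511 ≈ -1708.9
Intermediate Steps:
a(U) = 9/65 (a(U) = (2 - 5)²/65 = (-3)²*(1/65) = 9*(1/65) = 9/65)
H(d) = d/27 (H(d) = d*(1/27) = d/27)
(-4866 + (221 + 231))/(a(-8) + H(m)) = (-4866 + (221 + 231))/(9/65 + (1/27)*66) = (-4866 + 452)/(9/65 + 22/9) = -4414/1511/585 = -4414*585/1511 = -2582190/1511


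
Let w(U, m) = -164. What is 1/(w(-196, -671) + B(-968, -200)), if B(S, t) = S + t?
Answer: -1/1332 ≈ -0.00075075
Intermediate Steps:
1/(w(-196, -671) + B(-968, -200)) = 1/(-164 + (-968 - 200)) = 1/(-164 - 1168) = 1/(-1332) = -1/1332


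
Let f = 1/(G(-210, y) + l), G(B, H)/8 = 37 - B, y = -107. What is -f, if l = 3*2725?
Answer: -1/10151 ≈ -9.8513e-5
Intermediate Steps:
l = 8175
G(B, H) = 296 - 8*B (G(B, H) = 8*(37 - B) = 296 - 8*B)
f = 1/10151 (f = 1/((296 - 8*(-210)) + 8175) = 1/((296 + 1680) + 8175) = 1/(1976 + 8175) = 1/10151 ≈ 9.8513e-5)
-f = -1*1/10151 = -1/10151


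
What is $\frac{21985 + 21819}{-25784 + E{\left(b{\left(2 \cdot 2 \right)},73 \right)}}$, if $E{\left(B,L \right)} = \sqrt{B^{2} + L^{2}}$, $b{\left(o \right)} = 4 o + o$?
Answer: $- \frac{1129442336}{664808927} - \frac{43804 \sqrt{5729}}{664808927} \approx -1.7039$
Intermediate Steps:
$b{\left(o \right)} = 5 o$
$\frac{21985 + 21819}{-25784 + E{\left(b{\left(2 \cdot 2 \right)},73 \right)}} = \frac{21985 + 21819}{-25784 + \sqrt{\left(5 \cdot 2 \cdot 2\right)^{2} + 73^{2}}} = \frac{43804}{-25784 + \sqrt{\left(5 \cdot 4\right)^{2} + 5329}} = \frac{43804}{-25784 + \sqrt{20^{2} + 5329}} = \frac{43804}{-25784 + \sqrt{400 + 5329}} = \frac{43804}{-25784 + \sqrt{5729}}$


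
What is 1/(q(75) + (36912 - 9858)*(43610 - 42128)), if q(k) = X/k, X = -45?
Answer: 5/200470137 ≈ 2.4941e-8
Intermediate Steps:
q(k) = -45/k
1/(q(75) + (36912 - 9858)*(43610 - 42128)) = 1/(-45/75 + (36912 - 9858)*(43610 - 42128)) = 1/(-45*1/75 + 27054*1482) = 1/(-⅗ + 40094028) = 1/(200470137/5) = 5/200470137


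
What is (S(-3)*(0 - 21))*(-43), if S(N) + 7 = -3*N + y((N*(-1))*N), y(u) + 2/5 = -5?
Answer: -15351/5 ≈ -3070.2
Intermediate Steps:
y(u) = -27/5 (y(u) = -⅖ - 5 = -27/5)
S(N) = -62/5 - 3*N (S(N) = -7 + (-3*N - 27/5) = -7 + (-27/5 - 3*N) = -62/5 - 3*N)
(S(-3)*(0 - 21))*(-43) = ((-62/5 - 3*(-3))*(0 - 21))*(-43) = ((-62/5 + 9)*(-21))*(-43) = -17/5*(-21)*(-43) = (357/5)*(-43) = -15351/5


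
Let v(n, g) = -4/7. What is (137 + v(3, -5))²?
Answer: 912025/49 ≈ 18613.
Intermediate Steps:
v(n, g) = -4/7 (v(n, g) = -4*⅐ = -4/7)
(137 + v(3, -5))² = (137 - 4/7)² = (955/7)² = 912025/49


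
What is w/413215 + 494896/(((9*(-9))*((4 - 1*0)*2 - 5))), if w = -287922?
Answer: -204568415686/100411245 ≈ -2037.3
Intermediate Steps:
w/413215 + 494896/(((9*(-9))*((4 - 1*0)*2 - 5))) = -287922/413215 + 494896/(((9*(-9))*((4 - 1*0)*2 - 5))) = -287922*1/413215 + 494896/((-81*((4 + 0)*2 - 5))) = -287922/413215 + 494896/((-81*(4*2 - 5))) = -287922/413215 + 494896/((-81*(8 - 5))) = -287922/413215 + 494896/((-81*3)) = -287922/413215 + 494896/(-243) = -287922/413215 + 494896*(-1/243) = -287922/413215 - 494896/243 = -204568415686/100411245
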